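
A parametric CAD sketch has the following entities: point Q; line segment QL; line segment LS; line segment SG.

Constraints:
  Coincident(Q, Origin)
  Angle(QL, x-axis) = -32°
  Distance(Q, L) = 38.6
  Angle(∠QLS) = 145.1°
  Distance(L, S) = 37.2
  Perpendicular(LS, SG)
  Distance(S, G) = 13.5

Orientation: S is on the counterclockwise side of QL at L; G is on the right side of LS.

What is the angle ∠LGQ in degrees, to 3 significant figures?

7.38°

∠QLS = 145.1°, so LS runs at -32.0° + (180° − 145.1°) = 2.90° from the x-axis; with |LS| = 37.2, S = L + 37.2·(cos 2.90°, sin 2.90°) = (69.9, -18.6). The perpendicularity gives SG at right angles to LS; with |SG| = 13.5 on the right of LS, G = S + 13.5·(0.0506, -0.999) = (70.6, -32.1). Then cos ∠LGQ = GL·GQ / (|GL||GQ|), giving 7.38°.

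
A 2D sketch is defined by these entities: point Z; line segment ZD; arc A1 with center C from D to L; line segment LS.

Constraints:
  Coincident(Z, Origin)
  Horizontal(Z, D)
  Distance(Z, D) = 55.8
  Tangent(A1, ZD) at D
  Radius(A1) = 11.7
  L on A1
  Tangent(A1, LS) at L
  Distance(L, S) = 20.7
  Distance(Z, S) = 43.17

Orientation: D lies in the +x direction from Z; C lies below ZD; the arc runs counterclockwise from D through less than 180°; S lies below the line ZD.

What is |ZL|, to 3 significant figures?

45.9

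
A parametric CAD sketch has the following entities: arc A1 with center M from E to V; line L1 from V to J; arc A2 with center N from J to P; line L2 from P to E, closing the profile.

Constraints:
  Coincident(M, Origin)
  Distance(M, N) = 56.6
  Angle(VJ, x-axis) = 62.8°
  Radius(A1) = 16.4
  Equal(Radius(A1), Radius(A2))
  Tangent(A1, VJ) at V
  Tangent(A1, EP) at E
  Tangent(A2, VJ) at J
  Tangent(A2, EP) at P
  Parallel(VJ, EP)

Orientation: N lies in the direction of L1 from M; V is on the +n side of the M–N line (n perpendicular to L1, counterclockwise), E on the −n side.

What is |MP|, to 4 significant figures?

58.93

The slot axis is L1's direction at 62.8°, so u = (cos 62.8°, sin 62.8°) = (0.4571, 0.8894) and n = (−sin 62.8°, cos 62.8°) = (-0.8894, 0.4571). M is at the origin and N lies 56.6 along u from M, so N = 56.6·u = (25.87, 50.34). Tangency of A1 to both parallel lines with radius 16.4 puts V and E at M ± 16.4·n: V = (-14.59, 7.496), E = (14.59, -7.496). Equal radii place J and P the same way about N: J = N + 16.4·n = (11.29, 57.84), P = N − 16.4·n = (40.46, 42.84). Then |MP| = |P − M| = 58.93.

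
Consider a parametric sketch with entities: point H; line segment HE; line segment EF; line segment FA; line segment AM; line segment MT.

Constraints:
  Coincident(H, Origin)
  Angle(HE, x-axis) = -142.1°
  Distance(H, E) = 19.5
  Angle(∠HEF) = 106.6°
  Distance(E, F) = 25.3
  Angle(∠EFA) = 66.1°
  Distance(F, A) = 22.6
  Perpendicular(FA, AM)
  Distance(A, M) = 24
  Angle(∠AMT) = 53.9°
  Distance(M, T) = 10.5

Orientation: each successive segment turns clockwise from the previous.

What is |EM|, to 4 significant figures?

12.38

H is at the origin; HE runs at -142.1° with length 19.5, so E = (-15.39, -11.98). ∠HEF = 106.6° gives EF at 144.5° from the x-axis; with |EF| = 25.3, F = (-35.98, 2.713). ∠EFA = 66.1° gives FA at 30.60° from the x-axis; with |FA| = 22.6, A = (-16.53, 14.22). FA is perpendicular to AM, so AM runs at -59.40°; with |AM| = 24.0, M = (-4.314, -6.440). Then |EM| = |M − E| = 12.38.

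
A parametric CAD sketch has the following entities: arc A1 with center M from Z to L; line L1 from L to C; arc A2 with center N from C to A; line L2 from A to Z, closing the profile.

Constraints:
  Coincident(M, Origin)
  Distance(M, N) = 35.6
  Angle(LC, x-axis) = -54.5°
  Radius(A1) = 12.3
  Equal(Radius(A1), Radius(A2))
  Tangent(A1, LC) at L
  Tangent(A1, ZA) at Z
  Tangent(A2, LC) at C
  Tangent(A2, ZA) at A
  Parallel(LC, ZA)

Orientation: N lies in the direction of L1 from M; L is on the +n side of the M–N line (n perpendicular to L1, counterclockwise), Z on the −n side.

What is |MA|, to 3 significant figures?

37.7

Tangency of A1 to both parallel lines with radius 12.3 puts L and Z at M ± 12.3·n: L = (10.0, 7.14), Z = (-10.0, -7.14). Equal radii place C and A the same way about N: C = N + 12.3·n = (30.7, -21.8), A = N − 12.3·n = (10.7, -36.1). Then |MA| = |A − M| = 37.7.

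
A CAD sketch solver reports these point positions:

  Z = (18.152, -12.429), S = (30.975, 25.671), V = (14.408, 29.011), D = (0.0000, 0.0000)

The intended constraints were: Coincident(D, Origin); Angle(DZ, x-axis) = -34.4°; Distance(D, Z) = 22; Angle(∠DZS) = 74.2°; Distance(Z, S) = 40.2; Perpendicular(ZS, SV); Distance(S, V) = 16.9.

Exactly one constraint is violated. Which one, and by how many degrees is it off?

Perpendicular(ZS, SV) — off by 7.20°.

D = (0.00, 0.00) ✓; DZ at -34.40° ✓; |DZ| = 22.00 ✓; ∠DZS = 74.20° ✓; |ZS| = 40.20 ✓; ∠(ZS, SV) = 97.20° ✗; |SV| = 16.90 ✓.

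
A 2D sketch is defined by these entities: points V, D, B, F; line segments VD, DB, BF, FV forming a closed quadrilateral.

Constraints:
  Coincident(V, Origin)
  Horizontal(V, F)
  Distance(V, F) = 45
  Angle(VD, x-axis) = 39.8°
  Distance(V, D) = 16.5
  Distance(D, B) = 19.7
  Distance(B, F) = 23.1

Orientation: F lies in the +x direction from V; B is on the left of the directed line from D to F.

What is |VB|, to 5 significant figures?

35.811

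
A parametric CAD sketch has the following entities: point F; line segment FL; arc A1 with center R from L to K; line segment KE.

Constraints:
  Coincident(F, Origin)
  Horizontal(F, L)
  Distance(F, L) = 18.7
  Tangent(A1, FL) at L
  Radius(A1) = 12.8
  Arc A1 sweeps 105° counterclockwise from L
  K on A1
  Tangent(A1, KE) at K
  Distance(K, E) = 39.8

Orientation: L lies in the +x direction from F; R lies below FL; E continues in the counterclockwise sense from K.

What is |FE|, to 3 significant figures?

57.0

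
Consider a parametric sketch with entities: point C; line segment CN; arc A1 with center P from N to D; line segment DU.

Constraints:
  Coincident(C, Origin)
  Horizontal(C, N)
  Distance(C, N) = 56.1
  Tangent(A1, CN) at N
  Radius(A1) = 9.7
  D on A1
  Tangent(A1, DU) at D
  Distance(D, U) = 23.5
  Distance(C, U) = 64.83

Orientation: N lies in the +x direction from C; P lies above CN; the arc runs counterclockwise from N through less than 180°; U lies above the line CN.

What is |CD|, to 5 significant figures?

66.303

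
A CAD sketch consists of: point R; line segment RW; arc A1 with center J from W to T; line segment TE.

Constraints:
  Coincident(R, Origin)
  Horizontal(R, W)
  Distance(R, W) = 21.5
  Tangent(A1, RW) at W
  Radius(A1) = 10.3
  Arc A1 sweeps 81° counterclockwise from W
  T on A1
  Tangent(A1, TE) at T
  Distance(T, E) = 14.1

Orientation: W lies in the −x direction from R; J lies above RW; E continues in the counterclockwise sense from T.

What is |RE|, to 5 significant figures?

24.385

On A1, W sits at bearing -90° from J; an 81° counterclockwise sweep puts T at bearing -9°, so T = J + 10.3·(cos -9°, sin -9°) = (-11.327, 8.6887). Since A1 is tangent to TE there, JT ⟂ TE, so TE runs along (−sin -9°, cos -9°); with |TE| = 14.1, E = (-9.1211, 22.615). Then |RE| = |E − R| = 24.385.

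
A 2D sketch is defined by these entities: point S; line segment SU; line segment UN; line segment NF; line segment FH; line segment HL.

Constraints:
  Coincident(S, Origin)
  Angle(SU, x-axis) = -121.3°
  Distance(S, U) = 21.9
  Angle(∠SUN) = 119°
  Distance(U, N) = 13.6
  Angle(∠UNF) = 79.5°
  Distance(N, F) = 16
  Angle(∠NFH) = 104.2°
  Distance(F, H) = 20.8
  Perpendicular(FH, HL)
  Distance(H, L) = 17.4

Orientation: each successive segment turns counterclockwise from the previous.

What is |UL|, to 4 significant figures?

11.20

S is at the origin; SU runs at -121.3° with length 21.9, so U = (-11.38, -18.71). ∠SUN = 119.0° gives UN at -60.30° from the x-axis; with |UN| = 13.6, N = (-4.639, -30.53). ∠UNF = 79.5° gives NF at 40.20° from the x-axis; with |NF| = 16.0, F = (7.582, -20.20). ∠NFH = 104.2° gives FH at 116.0° from the x-axis; with |FH| = 20.8, H = (-1.537, -1.504). FH ⟂ HL, so HL runs at -154.0°; with |HL| = 17.4, L = (-17.18, -9.131). Then |UL| = |L − U| = 11.20.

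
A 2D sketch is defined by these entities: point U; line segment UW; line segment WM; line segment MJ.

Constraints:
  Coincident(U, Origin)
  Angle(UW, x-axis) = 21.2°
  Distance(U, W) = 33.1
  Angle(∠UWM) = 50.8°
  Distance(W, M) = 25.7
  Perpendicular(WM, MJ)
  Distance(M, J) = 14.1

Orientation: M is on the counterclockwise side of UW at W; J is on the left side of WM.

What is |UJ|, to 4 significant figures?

12.50

U is at the origin; UW runs at 21.2° with length 33.1, so W = 33.1·(cos 21.2°, sin 21.2°) = (30.86, 11.97). ∠UWM = 50.8°, so WM runs at 21.2° + (180° − 50.8°) = 150.4° from the x-axis; with |WM| = 25.7, M = W + 25.7·(cos 150.4°, sin 150.4°) = (8.514, 24.66). WM is perpendicular to MJ; with |MJ| = 14.1 on the left of WM, J = M + 14.1·(-0.4939, -0.8695) = (1.549, 12.40). Then |UJ| = |J − U| = 12.50.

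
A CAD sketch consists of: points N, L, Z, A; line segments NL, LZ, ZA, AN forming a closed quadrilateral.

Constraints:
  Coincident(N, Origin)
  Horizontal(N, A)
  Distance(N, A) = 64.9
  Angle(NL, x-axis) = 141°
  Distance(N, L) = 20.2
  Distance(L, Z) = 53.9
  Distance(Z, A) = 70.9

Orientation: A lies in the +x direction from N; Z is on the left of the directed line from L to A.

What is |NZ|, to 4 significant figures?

57.23

N is at the origin; N and A share the same y with |NA| = 64.9 and A in +x, so A = (64.9, 0). NL runs at 141.0° with |NL| = 20.2, so L = (-15.70, 12.71). Z is determined by |LZ| = 53.9 and |ZA| = 70.9 together: it lies at the intersection of circle(L, 53.9) and circle(A, 70.9). With |LA| = 81.59, the foot of the radical line on LA is 27.80 from L and the perpendicular offset is √(53.9² − 27.80²) = 46.18. Taking the left-of-LA solution: Z = (18.95, 54.00).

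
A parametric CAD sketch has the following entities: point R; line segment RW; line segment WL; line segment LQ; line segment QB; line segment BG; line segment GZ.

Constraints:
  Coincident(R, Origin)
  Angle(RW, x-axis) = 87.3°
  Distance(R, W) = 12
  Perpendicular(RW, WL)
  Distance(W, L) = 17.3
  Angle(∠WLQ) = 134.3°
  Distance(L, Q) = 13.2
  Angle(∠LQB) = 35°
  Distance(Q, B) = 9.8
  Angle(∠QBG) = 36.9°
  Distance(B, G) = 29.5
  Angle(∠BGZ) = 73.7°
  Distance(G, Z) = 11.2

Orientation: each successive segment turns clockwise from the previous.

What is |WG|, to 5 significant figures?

43.693

∠LQB = 35.0° gives QB at 166.60° from the x-axis; with |QB| = 9.8, B = (17.077, 3.5719). ∠QBG = 36.9° gives BG at 23.500° from the x-axis; with |BG| = 29.5, G = (44.130, 15.335). Then |WG| = |G − W| = 43.693.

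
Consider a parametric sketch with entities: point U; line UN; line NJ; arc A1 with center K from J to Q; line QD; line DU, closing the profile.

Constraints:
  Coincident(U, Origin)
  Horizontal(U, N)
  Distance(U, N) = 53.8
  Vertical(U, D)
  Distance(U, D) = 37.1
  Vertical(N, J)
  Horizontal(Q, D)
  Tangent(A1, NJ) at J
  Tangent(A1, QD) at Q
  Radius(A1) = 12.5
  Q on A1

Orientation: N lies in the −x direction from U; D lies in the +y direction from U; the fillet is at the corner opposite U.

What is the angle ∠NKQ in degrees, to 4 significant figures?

153.1°

The virtual corner opposite U is at (-53.80, 37.10). Since A1 is tangent to NJ there, KJ ⟂ NJ and tangency of A1 to QD means the radius KQ is perpendicular to QD, with radius 12.5, so the center K sits 12.5 in from both sides at K = (-41.30, 24.60). That places the tangent points at J = (-53.80, 24.60) on NJ and Q = (-41.30, 37.10) on QD. Then cos ∠NKQ = KN·KQ / (|KN||KQ|), giving 153.1°.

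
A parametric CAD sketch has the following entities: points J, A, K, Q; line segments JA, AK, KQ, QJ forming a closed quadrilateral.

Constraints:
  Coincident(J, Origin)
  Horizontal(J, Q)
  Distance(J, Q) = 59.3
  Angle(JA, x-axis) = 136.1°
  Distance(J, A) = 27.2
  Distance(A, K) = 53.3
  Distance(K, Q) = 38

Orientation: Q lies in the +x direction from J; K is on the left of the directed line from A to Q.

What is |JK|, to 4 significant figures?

42.92

Checks: |AK| = 53.30 ✓; |KQ| = 38.00 ✓.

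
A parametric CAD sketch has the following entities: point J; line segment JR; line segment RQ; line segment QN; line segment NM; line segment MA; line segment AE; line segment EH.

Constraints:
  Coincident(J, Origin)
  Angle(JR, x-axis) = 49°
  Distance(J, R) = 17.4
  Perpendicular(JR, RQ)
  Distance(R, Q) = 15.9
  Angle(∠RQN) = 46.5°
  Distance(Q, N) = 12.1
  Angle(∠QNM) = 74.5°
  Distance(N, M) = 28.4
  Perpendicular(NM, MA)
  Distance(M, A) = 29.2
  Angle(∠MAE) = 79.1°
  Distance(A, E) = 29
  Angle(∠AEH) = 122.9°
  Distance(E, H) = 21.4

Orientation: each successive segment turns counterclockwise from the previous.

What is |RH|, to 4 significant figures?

20.37

J is at the origin; JR runs at 49.0° with length 17.4, so R = (11.42, 13.13). JR ⟂ RQ, so RQ runs at 139.0°; with |RQ| = 15.9, Q = (-0.5845, 23.56). ∠RQN = 46.5° gives QN at -87.50° from the x-axis; with |QN| = 12.1, N = (-0.05666, 11.47). ∠QNM = 74.5° gives NM at 18.00° from the x-axis; with |NM| = 28.4, M = (26.95, 20.25). NM ⟂ MA, so MA runs at 108.0°; with |MA| = 29.2, A = (17.93, 48.02). ∠MAE = 79.1° gives AE at -151.1° from the x-axis; with |AE| = 29.0, E = (-7.458, 34.01). ∠AEH = 122.9° gives EH at -94.00° from the x-axis; with |EH| = 21.4, H = (-8.951, 12.66). Then |RH| = |H − R| = 20.37.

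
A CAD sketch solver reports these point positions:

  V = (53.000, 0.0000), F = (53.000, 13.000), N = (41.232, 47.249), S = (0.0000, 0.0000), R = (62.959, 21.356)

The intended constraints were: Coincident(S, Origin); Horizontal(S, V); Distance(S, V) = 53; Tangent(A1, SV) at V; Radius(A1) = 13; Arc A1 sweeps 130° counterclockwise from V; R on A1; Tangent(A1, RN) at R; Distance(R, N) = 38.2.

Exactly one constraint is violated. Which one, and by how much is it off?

Distance(R, N) = 38.2 — off by 4.40.

S = (0.00, 0.00) ✓; S.y = 0.00, V.y = 0.00 ✓; |SV| = 53.00 ✓; ∠(FV, VS) = 90.00° ✓; |FV| = 13.00 ✓; bearing(F→R) − bearing(F→V) = 130.0° ✓; |FR| = 13.00 ✓; ∠(FR, RN) = 90.00° ✓; |RN| = 33.80 ✗.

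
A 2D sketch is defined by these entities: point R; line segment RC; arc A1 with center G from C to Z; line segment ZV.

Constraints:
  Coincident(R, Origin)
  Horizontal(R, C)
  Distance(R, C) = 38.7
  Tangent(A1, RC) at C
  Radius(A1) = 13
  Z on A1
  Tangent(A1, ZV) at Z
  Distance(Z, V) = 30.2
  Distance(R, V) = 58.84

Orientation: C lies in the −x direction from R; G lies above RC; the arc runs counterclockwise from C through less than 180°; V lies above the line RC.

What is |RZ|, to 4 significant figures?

31.74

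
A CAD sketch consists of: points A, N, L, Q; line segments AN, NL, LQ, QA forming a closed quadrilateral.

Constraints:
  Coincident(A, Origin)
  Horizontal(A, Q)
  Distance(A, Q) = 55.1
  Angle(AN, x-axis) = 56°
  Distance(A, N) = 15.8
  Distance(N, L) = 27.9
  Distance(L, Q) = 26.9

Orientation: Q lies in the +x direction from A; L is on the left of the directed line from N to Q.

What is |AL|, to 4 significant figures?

40.81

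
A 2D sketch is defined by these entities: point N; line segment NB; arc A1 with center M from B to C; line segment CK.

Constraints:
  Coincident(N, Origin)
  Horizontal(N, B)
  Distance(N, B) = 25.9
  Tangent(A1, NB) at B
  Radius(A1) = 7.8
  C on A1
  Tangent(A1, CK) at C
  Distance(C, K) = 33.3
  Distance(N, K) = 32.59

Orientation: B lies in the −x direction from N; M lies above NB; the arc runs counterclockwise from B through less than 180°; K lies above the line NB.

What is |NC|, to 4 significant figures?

19.56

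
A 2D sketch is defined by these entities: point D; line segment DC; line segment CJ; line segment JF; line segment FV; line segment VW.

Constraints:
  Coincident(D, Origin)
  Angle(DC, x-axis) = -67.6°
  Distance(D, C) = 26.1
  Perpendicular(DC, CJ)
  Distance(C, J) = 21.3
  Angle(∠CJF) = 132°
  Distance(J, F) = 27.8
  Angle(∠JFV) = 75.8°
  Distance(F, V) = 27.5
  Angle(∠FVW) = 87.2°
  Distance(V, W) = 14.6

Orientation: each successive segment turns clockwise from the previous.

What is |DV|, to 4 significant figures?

17.24

D is at the origin; DC runs at -67.6° with length 26.1, so C = (9.946, -24.13). DC is perpendicular to CJ, so CJ runs at -157.6°; with |CJ| = 21.3, J = (-9.747, -32.25). ∠CJF = 132.0° gives JF at 154.4° from the x-axis; with |JF| = 27.8, F = (-34.82, -20.24). ∠JFV = 75.8° gives FV at 50.20° from the x-axis; with |FV| = 27.5, V = (-17.21, 0.8923). Then |DV| = |V − D| = 17.24.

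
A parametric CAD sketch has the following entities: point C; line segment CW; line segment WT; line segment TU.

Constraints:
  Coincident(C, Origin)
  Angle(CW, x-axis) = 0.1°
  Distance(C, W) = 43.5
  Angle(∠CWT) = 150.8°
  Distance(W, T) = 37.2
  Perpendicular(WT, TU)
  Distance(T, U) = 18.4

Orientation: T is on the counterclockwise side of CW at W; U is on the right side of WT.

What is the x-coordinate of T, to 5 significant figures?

75.941

C is at the origin; CW runs at 0.1° with length 43.5, so W = 43.5·(cos 0.1°, sin 0.1°) = (43.500, 0.075922). ∠CWT = 150.8°, so WT runs at 0.1° + (180° − 150.8°) = 29.300° from the x-axis; with |WT| = 37.2, T = W + 37.2·(cos 29.300°, sin 29.300°) = (75.941, 18.281). So T.x = 75.941.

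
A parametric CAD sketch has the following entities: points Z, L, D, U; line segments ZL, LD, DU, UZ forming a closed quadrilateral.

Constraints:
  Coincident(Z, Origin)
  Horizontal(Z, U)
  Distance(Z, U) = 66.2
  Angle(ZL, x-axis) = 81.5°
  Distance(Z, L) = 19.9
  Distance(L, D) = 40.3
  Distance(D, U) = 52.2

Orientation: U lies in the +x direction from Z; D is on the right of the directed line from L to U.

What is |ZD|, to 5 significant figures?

24.907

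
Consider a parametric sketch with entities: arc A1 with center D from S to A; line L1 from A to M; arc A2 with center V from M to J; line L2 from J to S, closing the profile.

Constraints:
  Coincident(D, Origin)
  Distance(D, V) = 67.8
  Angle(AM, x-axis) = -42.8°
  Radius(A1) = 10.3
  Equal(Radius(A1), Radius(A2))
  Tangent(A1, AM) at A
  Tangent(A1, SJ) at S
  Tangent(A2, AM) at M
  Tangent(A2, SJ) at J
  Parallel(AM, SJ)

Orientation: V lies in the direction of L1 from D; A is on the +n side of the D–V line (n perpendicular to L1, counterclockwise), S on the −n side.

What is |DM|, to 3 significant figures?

68.6

The slot axis is L1's direction at -42.8°, so u = (cos -42.8°, sin -42.8°) = (0.734, -0.679) and n = (−sin -42.8°, cos -42.8°) = (0.679, 0.734). D is at the origin and V lies 67.8 along u from D, so V = 67.8·u = (49.7, -46.1). Tangency of A1 to both parallel lines with radius 10.3 puts A and S at D ± 10.3·n: A = (7.00, 7.56), S = (-7.00, -7.56). Equal radii place M and J the same way about V: M = V + 10.3·n = (56.7, -38.5), J = V − 10.3·n = (42.7, -53.6). Then |DM| = |M − D| = 68.6.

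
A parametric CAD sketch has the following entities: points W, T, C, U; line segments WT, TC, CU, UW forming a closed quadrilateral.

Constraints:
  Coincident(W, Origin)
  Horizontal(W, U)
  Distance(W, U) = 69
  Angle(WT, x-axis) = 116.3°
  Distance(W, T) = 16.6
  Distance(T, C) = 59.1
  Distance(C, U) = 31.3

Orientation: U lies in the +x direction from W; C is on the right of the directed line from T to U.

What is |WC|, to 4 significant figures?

45.74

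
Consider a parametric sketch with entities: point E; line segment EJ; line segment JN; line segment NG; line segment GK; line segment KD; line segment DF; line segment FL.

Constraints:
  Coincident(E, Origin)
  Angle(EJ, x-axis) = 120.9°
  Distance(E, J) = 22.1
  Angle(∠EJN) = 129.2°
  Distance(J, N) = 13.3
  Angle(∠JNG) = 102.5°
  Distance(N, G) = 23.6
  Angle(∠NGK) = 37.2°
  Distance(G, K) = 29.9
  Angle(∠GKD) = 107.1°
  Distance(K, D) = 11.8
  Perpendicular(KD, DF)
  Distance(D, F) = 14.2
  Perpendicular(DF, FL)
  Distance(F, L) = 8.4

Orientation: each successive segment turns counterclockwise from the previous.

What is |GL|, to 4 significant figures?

18.85

E is at the origin; EJ runs at 120.9° with length 22.1, so J = (-11.35, 18.96). ∠EJN = 129.2° gives JN at 171.7° from the x-axis; with |JN| = 13.3, N = (-24.51, 20.88). ∠JNG = 102.5° gives NG at -110.8° from the x-axis; with |NG| = 23.6, G = (-32.89, -1.179). ∠NGK = 37.2° gives GK at 32.00° from the x-axis; with |GK| = 29.9, K = (-7.534, 14.67). ∠GKD = 107.1° gives KD at 104.9° from the x-axis; with |KD| = 11.8, D = (-10.57, 26.07). KD ⟂ DF, so DF runs at -165.1°; with |DF| = 14.2, F = (-24.29, 22.42). DF is perpendicular to FL, so FL runs at -75.10°; with |FL| = 8.4, L = (-22.13, 14.30). Then |GL| = |L − G| = 18.85.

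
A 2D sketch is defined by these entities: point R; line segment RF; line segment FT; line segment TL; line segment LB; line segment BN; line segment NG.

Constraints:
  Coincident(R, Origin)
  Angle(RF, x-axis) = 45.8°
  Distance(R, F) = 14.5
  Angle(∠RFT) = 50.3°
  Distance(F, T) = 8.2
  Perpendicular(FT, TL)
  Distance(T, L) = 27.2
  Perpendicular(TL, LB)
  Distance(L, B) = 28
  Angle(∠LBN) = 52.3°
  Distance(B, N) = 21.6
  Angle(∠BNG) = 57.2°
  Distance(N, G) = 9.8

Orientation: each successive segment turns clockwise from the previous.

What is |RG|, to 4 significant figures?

15.01

R is at the origin; RF runs at 45.8° with length 14.5, so F = (10.11, 10.40). ∠RFT = 50.3° gives FT at -83.90° from the x-axis; with |FT| = 8.2, T = (10.98, 2.242). The perpendicularity gives TL at right angles to FT, so TL runs at -173.9°; with |TL| = 27.2, L = (-16.07, -0.6488). TL ⟂ LB, so LB runs at 96.10°; with |LB| = 28.0, B = (-19.04, 27.19). ∠LBN = 52.3° gives BN at -31.60° from the x-axis; with |BN| = 21.6, N = (-0.6438, 15.87). ∠BNG = 57.2° gives NG at -154.4° from the x-axis; with |NG| = 9.8, G = (-9.482, 11.64). Then |RG| = |G − R| = 15.01.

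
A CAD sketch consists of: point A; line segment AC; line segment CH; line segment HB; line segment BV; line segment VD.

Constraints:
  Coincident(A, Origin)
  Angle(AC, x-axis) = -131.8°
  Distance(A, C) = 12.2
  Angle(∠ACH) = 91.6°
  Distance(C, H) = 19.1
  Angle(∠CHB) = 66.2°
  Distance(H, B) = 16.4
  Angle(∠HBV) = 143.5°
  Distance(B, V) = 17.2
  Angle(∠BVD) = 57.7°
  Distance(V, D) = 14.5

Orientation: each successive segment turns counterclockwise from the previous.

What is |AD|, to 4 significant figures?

3.475

A is at the origin; AC runs at -131.8° with length 12.2, so C = (-8.132, -9.095). ∠ACH = 91.6° gives CH at -43.40° from the x-axis; with |CH| = 19.1, H = (5.746, -22.22). ∠CHB = 66.2° gives HB at 70.40° from the x-axis; with |HB| = 16.4, B = (11.25, -6.768). ∠HBV = 143.5° gives BV at 106.9° from the x-axis; with |BV| = 17.2, V = (6.247, 9.689). ∠BVD = 57.7° gives VD at -130.8° from the x-axis; with |VD| = 14.5, D = (-3.227, -1.288). Then |AD| = |D − A| = 3.475.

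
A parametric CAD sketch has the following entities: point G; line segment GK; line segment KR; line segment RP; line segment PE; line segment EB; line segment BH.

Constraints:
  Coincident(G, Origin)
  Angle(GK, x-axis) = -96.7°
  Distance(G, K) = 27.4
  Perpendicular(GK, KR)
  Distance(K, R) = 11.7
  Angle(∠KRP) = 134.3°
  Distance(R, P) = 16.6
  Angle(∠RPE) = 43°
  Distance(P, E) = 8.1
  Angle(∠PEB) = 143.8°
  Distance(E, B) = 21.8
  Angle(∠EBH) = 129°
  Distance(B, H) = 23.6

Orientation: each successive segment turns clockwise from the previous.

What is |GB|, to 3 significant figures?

29.6

G is at the origin; GK runs at -96.7° with length 27.4, so K = (-3.20, -27.2). GK ⟂ KR, so KR runs at 173°; with |KR| = 11.7, R = (-14.8, -25.8). ∠KRP = 134.3° gives RP at 128° from the x-axis; with |RP| = 16.6, P = (-24.9, -12.7). ∠RPE = 43.0° gives PE at -9.40° from the x-axis; with |PE| = 8.1, E = (-17.0, -14.0). ∠PEB = 143.8° gives EB at -45.6° from the x-axis; with |EB| = 21.8, B = (-1.70, -29.6). Then |GB| = |B − G| = 29.6.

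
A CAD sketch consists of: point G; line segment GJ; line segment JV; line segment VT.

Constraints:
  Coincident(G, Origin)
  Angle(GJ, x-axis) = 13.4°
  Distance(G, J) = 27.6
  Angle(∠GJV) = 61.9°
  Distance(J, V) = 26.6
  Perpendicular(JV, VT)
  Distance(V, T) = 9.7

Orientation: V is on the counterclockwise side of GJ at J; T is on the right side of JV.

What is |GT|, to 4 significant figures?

36.66

G is at the origin; GJ runs at 13.4° with length 27.6, so J = 27.6·(cos 13.4°, sin 13.4°) = (26.85, 6.396). ∠GJV = 61.9°, so JV runs at 13.4° + (180° − 61.9°) = 131.5° from the x-axis; with |JV| = 26.6, V = J + 26.6·(cos 131.5°, sin 131.5°) = (9.223, 26.32). The perpendicularity gives VT at right angles to JV; with |VT| = 9.7 on the right of JV, T = V + 9.7·(0.7490, 0.6626) = (16.49, 32.75). Then |GT| = |T − G| = 36.66.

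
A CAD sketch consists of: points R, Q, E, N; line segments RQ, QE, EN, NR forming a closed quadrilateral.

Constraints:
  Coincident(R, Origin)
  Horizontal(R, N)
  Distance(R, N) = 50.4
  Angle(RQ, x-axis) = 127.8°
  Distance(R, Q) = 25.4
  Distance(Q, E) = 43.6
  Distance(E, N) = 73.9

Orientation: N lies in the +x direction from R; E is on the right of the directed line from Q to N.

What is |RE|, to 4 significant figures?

30.55

Checks: |QE| = 43.60 ✓; |EN| = 73.90 ✓.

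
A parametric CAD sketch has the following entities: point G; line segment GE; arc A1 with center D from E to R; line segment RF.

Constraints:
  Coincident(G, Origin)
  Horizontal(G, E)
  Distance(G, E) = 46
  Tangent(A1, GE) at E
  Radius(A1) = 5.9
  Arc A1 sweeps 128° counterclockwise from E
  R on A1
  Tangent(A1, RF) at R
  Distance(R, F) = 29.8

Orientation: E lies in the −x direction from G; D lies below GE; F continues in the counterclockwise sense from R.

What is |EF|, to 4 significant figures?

35.74

On A1, E sits at bearing 90° from D; a 128° counterclockwise sweep puts R at bearing 218°, so R = D + 5.9·(cos 218°, sin 218°) = (-50.65, -9.532). A1 meets RF tangentially, so DR is at right angles to RF, so RF runs along (−sin 218°, cos 218°); with |RF| = 29.8, F = (-32.30, -33.02). Then |EF| = |F − E| = 35.74.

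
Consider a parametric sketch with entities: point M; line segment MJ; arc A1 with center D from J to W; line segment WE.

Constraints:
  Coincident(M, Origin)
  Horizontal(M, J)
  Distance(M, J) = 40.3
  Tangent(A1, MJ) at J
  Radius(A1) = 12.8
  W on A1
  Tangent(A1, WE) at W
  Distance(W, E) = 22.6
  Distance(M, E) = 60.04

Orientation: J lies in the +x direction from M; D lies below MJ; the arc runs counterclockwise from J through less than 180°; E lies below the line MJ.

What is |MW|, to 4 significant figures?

37.75

M is at the origin; MJ is horizontal with |MJ| = 40.3 and J on the +x side, so J = (40.30, 0.000). Tangency of A1 to MJ means the radius DJ is perpendicular to MJ, so D = J + (0, -12.8) = (40.30, -12.80). Since DW ⟂ WE (tangency), |DE| = √(12.8² + 22.6²) = 25.97 regardless of where W sits on A1. So E lies on both circle(M, 60.04) and circle(D, 25.97); the below-MJ intersection is E = (46.46, -38.03). W is the foot of the tangent from E: W = (30.98, -21.57).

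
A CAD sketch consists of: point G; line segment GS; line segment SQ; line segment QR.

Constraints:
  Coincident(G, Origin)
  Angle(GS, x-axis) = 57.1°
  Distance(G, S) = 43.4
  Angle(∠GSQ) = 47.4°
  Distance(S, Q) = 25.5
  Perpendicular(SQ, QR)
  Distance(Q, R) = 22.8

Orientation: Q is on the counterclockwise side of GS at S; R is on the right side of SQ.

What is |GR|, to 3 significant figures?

54.9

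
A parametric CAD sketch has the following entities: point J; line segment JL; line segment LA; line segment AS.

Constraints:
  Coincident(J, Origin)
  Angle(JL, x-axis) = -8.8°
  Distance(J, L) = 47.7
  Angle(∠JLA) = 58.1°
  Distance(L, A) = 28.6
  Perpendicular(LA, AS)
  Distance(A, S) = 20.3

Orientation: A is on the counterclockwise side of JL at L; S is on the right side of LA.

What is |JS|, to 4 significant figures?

60.89

∠JLA = 58.1°, so LA runs at -8.8° + (180° − 58.1°) = 113.1° from the x-axis; with |LA| = 28.6, A = L + 28.6·(cos 113.1°, sin 113.1°) = (35.92, 19.01). The perpendicularity gives AS at right angles to LA; with |AS| = 20.3 on the right of LA, S = A + 20.3·(0.9198, 0.3923) = (54.59, 26.97). Then |JS| = |S − J| = 60.89.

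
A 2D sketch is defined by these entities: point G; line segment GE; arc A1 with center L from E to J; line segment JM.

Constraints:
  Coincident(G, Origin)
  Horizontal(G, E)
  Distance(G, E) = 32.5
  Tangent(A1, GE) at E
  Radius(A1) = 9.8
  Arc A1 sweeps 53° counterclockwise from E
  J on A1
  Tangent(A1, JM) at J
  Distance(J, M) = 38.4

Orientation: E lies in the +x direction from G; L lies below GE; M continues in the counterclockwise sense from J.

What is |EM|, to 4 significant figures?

46.39

G is at the origin; G and E share the same y with |GE| = 32.5 and E on the +x side, so E = (32.50, 0.000). A1 meets GE tangentially, so LE is at right angles to GE, so L = E + (0, -9.8) = (32.50, -9.800). On A1, E sits at bearing 90° from L; a 53° counterclockwise sweep puts J at bearing 143°, so J = L + 9.8·(cos 143°, sin 143°) = (24.67, -3.902). The tangent condition forces LJ to be normal to JM, so JM runs along (−sin 143°, cos 143°); with |JM| = 38.4, M = (1.564, -34.57). Then |EM| = |M − E| = 46.39.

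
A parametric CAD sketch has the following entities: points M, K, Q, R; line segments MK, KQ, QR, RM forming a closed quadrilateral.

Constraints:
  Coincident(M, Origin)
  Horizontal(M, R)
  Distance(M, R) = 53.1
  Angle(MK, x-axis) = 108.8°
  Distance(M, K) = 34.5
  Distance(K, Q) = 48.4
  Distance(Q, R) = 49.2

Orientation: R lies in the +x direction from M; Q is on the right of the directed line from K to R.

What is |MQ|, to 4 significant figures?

13.94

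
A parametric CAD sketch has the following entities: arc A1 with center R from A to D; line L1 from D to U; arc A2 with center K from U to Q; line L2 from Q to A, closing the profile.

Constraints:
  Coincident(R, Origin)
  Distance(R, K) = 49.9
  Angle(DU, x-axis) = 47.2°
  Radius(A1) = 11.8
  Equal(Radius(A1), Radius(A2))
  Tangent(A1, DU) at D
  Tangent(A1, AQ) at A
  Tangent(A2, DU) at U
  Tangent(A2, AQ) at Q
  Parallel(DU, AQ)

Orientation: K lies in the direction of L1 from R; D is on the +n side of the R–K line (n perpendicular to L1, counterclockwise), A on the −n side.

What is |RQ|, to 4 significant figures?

51.28

The slot axis is L1's direction at 47.2°, so u = (cos 47.2°, sin 47.2°) = (0.6794, 0.7337) and n = (−sin 47.2°, cos 47.2°) = (-0.7337, 0.6794). R is at the origin and K lies 49.9 along u from R, so K = 49.9·u = (33.90, 36.61). Tangency of A1 to both parallel lines with radius 11.8 puts D and A at R ± 11.8·n: D = (-8.658, 8.017), A = (8.658, -8.017). Equal radii place U and Q the same way about K: U = K + 11.8·n = (25.25, 44.63), Q = K − 11.8·n = (42.56, 28.60). Then |RQ| = |Q − R| = 51.28.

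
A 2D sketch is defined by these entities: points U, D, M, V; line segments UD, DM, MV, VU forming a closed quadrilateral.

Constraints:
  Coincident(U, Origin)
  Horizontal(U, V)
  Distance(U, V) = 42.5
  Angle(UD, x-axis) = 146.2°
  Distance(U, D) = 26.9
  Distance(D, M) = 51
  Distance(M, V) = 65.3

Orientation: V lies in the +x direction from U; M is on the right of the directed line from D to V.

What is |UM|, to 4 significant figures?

37.27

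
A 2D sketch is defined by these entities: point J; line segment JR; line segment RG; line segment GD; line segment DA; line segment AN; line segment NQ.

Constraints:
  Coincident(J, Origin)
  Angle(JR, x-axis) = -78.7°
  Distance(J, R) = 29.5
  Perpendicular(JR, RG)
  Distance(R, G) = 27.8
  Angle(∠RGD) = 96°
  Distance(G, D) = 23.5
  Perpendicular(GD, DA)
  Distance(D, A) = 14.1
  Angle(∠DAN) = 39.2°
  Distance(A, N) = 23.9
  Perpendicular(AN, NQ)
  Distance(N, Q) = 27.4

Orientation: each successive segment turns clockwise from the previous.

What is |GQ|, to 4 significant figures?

36.75

∠DAN = 39.2° gives AN at -123.5° from the x-axis; with |AN| = 23.9, N = (-28.20, -27.68). The perpendicularity gives NQ at right angles to AN, so NQ runs at 146.5°; with |NQ| = 27.4, Q = (-51.05, -12.55). Then |GQ| = |Q − G| = 36.75.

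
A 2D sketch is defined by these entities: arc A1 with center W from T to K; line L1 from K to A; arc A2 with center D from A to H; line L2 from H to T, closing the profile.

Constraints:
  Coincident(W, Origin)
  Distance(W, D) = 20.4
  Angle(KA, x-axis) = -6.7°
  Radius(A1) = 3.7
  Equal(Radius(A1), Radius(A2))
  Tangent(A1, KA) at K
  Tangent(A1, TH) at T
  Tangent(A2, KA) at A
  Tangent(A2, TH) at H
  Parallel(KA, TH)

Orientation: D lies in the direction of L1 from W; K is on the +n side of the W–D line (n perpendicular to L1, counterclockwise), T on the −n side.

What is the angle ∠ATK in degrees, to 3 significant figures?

70.1°

The slot axis is L1's direction at -6.7°, so u = (cos -6.7°, sin -6.7°) = (0.993, -0.117) and n = (−sin -6.7°, cos -6.7°) = (0.117, 0.993). W is at the origin and D lies 20.4 along u from W, so D = 20.4·u = (20.3, -2.38). Tangency of A1 to both parallel lines with radius 3.7 puts K and T at W ± 3.7·n: K = (0.432, 3.67), T = (-0.432, -3.67). Equal radii place A and H the same way about D: A = D + 3.7·n = (20.7, 1.29), H = D − 3.7·n = (19.8, -6.05). Then cos ∠ATK = TA·TK / (|TA||TK|), giving 70.1°.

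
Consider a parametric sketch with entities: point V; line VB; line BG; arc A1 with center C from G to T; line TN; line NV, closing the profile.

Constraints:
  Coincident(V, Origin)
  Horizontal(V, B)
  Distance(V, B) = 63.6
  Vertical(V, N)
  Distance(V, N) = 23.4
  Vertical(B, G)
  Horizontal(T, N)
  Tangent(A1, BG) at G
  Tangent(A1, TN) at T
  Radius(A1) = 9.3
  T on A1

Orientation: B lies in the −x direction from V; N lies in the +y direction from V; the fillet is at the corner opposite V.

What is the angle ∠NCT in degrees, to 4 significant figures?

80.28°

The virtual corner opposite V is at (-63.60, 23.40). The tangent condition forces CG to be normal to BG and tangency of A1 to TN means the radius CT is perpendicular to TN, with radius 9.3, so the center C sits 9.3 in from both sides at C = (-54.30, 14.10). That places the tangent points at G = (-63.60, 14.10) on BG and T = (-54.30, 23.40) on TN. Then cos ∠NCT = CN·CT / (|CN||CT|), giving 80.28°.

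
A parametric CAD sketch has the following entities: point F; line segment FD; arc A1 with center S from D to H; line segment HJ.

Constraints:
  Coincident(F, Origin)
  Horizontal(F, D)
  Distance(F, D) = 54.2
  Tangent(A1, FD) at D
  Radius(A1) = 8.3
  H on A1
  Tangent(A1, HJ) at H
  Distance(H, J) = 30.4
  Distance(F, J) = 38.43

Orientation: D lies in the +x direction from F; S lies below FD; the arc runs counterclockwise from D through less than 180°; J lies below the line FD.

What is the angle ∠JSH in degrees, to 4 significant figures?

74.73°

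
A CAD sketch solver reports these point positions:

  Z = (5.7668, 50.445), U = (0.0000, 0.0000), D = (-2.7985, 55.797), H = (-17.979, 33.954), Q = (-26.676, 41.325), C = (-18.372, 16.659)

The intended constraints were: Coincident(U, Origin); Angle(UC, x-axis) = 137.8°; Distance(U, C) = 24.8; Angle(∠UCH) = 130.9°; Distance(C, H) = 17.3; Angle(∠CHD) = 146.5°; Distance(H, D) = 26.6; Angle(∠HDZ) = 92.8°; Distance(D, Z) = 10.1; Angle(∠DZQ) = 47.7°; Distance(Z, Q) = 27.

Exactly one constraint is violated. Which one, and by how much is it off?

Distance(Z, Q) = 27 — off by 6.70.

U = (0.00, 0.00) ✓; UC at 137.8° ✓; |UC| = 24.80 ✓; ∠UCH = 130.9° ✓; |CH| = 17.30 ✓; ∠CHD = 146.5° ✓; |HD| = 26.60 ✓; ∠HDZ = 92.80° ✓; |DZ| = 10.10 ✓; ∠DZQ = 47.70° ✓; |ZQ| = 33.70 ✗.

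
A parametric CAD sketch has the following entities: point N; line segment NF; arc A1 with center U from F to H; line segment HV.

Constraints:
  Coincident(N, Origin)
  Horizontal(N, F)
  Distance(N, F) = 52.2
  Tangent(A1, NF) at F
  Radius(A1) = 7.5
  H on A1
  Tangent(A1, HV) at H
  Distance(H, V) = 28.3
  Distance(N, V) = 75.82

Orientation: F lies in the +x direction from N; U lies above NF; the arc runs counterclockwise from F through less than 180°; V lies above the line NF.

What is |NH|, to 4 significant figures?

59.45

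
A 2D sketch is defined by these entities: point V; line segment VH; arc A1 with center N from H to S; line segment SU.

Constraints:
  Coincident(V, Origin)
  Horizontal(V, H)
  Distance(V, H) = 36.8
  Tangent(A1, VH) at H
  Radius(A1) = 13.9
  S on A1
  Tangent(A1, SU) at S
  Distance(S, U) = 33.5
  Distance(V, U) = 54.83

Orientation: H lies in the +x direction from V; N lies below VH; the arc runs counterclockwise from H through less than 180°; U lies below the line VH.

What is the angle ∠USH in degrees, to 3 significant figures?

133°

V is at the origin; V and H share the same y with |VH| = 36.8 and H on the +x side, so H = (36.8, 0.00). The tangent condition forces NH to be normal to VH, so N = H + (0, -13.9) = (36.8, -13.9). Since NS ⟂ SU (tangency), |NU| = √(13.9² + 33.5²) = 36.3 regardless of where S sits on A1. So U lies on both circle(V, 54.83) and circle(N, 36.3); the below-VH intersection is U = (25.7, -48.4). S is the foot of the tangent from U: S = (22.9, -15.0).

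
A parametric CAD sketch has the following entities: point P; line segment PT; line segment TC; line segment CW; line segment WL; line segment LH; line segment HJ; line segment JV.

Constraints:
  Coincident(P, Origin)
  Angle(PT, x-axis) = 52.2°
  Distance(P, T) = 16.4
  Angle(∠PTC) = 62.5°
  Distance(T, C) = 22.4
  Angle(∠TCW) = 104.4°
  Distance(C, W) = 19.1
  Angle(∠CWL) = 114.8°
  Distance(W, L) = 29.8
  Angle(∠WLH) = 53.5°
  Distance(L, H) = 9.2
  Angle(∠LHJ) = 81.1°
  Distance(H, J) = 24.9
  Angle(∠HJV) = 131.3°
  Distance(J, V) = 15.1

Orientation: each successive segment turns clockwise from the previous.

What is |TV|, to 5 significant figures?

56.909

∠LHJ = 81.1° gives HJ at -71.500° from the x-axis; with |HJ| = 24.9, J = (-6.1030, -25.707). ∠HJV = 131.3° gives JV at -120.20° from the x-axis; with |JV| = 15.1, V = (-13.699, -38.758). Then |TV| = |V − T| = 56.909.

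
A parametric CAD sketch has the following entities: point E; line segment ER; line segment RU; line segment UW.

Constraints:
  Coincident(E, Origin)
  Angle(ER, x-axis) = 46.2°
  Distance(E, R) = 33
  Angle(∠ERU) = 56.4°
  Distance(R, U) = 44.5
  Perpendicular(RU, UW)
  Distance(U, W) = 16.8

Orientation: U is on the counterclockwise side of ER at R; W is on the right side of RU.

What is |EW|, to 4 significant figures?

51.48

E is at the origin; ER runs at 46.2° with length 33.0, so R = 33.0·(cos 46.2°, sin 46.2°) = (22.84, 23.82). ∠ERU = 56.4°, so RU runs at 46.2° + (180° − 56.4°) = 169.8° from the x-axis; with |RU| = 44.5, U = R + 44.5·(cos 169.8°, sin 169.8°) = (-20.96, 31.70). RU is perpendicular to UW; with |UW| = 16.8 on the right of RU, W = U + 16.8·(0.1771, 0.9842) = (-17.98, 48.23). Then |EW| = |W − E| = 51.48.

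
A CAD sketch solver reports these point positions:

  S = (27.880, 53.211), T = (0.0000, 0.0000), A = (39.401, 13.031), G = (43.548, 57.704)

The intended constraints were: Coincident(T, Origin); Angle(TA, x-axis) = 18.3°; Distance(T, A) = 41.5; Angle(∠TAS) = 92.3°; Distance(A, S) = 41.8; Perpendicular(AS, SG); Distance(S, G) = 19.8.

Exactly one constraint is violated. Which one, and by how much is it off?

Distance(S, G) = 19.8 — off by 3.50.

T = (0.00, 0.00) ✓; TA at 18.30° ✓; |TA| = 41.50 ✓; ∠TAS = 92.30° ✓; |AS| = 41.80 ✓; ∠(AS, SG) = 90.00° ✓; |SG| = 16.30 ✗.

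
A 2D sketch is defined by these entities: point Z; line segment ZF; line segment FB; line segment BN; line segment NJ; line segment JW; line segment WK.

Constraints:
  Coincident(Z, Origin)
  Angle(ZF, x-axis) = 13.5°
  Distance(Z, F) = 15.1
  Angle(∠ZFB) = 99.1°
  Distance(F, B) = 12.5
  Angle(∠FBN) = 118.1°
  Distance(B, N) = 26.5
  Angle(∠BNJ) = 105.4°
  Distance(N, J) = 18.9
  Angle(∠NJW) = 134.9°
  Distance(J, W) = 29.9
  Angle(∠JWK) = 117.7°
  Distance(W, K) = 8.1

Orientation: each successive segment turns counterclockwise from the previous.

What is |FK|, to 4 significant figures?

35.94

∠NJW = 134.9° gives JW at -84.00° from the x-axis; with |JW| = 29.9, W = (-19.34, -17.76). ∠JWK = 117.7° gives WK at -21.70° from the x-axis; with |WK| = 8.1, K = (-11.81, -20.76). Then |FK| = |K − F| = 35.94.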